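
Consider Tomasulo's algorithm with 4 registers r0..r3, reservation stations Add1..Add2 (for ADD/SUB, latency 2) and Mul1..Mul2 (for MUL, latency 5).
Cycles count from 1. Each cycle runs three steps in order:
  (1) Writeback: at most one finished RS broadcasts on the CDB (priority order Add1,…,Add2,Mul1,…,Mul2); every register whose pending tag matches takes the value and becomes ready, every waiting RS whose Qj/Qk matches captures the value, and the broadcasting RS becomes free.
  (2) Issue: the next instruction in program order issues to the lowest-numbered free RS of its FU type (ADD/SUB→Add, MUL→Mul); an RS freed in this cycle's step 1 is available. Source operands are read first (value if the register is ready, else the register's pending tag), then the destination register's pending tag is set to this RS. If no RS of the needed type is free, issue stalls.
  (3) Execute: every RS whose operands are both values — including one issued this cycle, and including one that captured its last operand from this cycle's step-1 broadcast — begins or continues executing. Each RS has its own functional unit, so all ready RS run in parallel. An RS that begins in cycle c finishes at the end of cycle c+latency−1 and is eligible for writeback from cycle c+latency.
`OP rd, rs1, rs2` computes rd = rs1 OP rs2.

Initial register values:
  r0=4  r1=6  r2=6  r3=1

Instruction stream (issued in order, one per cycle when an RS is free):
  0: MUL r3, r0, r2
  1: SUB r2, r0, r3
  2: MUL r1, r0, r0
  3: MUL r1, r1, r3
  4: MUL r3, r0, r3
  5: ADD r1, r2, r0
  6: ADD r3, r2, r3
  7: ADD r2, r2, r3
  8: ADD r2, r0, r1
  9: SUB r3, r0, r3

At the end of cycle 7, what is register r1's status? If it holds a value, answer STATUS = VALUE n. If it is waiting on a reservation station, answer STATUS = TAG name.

  c1: issue MUL r3<-Mul1  regs: r0:4,r1:6,r2:6,r3:Mul1
  c2: issue SUB r2<-Add1  regs: r0:4,r1:6,r2:Add1,r3:Mul1
  c3: issue MUL r1<-Mul2  regs: r0:4,r1:Mul2,r2:Add1,r3:Mul1
  c4: stall  regs: r0:4,r1:Mul2,r2:Add1,r3:Mul1
  c5: stall  regs: r0:4,r1:Mul2,r2:Add1,r3:Mul1
  c6: CDB Mul1=24; issue MUL r1<-Mul1  regs: r0:4,r1:Mul1,r2:Add1,r3:24
  c7: stall  regs: r0:4,r1:Mul1,r2:Add1,r3:24

STATUS = TAG Mul1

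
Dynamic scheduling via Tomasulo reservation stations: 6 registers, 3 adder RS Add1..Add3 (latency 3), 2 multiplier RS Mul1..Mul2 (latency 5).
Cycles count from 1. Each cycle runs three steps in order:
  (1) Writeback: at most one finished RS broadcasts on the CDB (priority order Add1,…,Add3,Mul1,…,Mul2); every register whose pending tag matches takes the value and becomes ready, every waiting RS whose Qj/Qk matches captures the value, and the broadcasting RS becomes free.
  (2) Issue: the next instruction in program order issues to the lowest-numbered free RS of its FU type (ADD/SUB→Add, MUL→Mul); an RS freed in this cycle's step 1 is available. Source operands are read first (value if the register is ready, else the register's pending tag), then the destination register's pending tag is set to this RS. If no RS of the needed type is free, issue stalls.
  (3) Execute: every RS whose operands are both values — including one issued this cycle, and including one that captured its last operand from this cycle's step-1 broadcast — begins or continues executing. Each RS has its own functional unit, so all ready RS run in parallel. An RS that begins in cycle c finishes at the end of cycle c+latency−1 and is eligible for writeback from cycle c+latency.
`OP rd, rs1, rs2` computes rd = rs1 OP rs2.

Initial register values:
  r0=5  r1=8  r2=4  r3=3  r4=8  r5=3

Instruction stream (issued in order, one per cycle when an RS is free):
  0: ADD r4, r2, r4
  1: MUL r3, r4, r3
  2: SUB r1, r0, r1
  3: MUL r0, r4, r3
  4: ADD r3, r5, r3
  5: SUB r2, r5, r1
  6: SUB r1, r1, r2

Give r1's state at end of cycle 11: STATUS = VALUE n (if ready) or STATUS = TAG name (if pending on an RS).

cycle 1: issue ADD r4<-Add1 // r0:5,r1:8,r2:4,r3:3,r4:Add1,r5:3
cycle 2: issue MUL r3<-Mul1 // r0:5,r1:8,r2:4,r3:Mul1,r4:Add1,r5:3
cycle 3: issue SUB r1<-Add2 // r0:5,r1:Add2,r2:4,r3:Mul1,r4:Add1,r5:3
cycle 4: CDB Add1=12; issue MUL r0<-Mul2 // r0:Mul2,r1:Add2,r2:4,r3:Mul1,r4:12,r5:3
cycle 5: issue ADD r3<-Add1 // r0:Mul2,r1:Add2,r2:4,r3:Add1,r4:12,r5:3
cycle 6: CDB Add2=-3; issue SUB r2<-Add2 // r0:Mul2,r1:-3,r2:Add2,r3:Add1,r4:12,r5:3
cycle 7: issue SUB r1<-Add3 // r0:Mul2,r1:Add3,r2:Add2,r3:Add1,r4:12,r5:3
cycle 8: - // r0:Mul2,r1:Add3,r2:Add2,r3:Add1,r4:12,r5:3
cycle 9: CDB Add2=6 // r0:Mul2,r1:Add3,r2:6,r3:Add1,r4:12,r5:3
cycle 10: CDB Mul1=36 // r0:Mul2,r1:Add3,r2:6,r3:Add1,r4:12,r5:3
cycle 11: - // r0:Mul2,r1:Add3,r2:6,r3:Add1,r4:12,r5:3

STATUS = TAG Add3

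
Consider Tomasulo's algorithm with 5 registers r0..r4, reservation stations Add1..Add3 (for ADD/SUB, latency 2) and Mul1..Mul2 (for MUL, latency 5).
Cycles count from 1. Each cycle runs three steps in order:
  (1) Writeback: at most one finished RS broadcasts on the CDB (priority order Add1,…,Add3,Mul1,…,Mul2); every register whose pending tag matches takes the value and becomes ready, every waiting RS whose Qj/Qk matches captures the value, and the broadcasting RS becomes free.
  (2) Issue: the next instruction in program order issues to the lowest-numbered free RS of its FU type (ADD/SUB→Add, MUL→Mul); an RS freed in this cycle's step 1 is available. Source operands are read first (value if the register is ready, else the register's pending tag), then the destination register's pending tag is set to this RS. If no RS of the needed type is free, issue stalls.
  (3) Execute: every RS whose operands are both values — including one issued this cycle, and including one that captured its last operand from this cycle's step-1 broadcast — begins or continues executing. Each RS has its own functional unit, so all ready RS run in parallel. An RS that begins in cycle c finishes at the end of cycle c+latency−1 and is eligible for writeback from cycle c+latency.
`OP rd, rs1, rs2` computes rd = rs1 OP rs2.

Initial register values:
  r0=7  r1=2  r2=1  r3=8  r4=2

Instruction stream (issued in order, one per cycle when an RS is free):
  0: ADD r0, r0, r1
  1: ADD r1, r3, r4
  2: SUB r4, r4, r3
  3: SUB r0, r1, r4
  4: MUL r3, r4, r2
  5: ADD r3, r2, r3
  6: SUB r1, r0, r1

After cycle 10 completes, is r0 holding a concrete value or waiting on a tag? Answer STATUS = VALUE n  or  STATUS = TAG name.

cycle 1: issue ADD r0<-Add1 // r0:Add1,r1:2,r2:1,r3:8,r4:2
cycle 2: issue ADD r1<-Add2 // r0:Add1,r1:Add2,r2:1,r3:8,r4:2
cycle 3: CDB Add1=9; issue SUB r4<-Add1 // r0:9,r1:Add2,r2:1,r3:8,r4:Add1
cycle 4: CDB Add2=10; issue SUB r0<-Add2 // r0:Add2,r1:10,r2:1,r3:8,r4:Add1
cycle 5: CDB Add1=-6; issue MUL r3<-Mul1 // r0:Add2,r1:10,r2:1,r3:Mul1,r4:-6
cycle 6: issue ADD r3<-Add1 // r0:Add2,r1:10,r2:1,r3:Add1,r4:-6
cycle 7: CDB Add2=16; issue SUB r1<-Add2 // r0:16,r1:Add2,r2:1,r3:Add1,r4:-6
cycle 8: - // r0:16,r1:Add2,r2:1,r3:Add1,r4:-6
cycle 9: CDB Add2=6 // r0:16,r1:6,r2:1,r3:Add1,r4:-6
cycle 10: CDB Mul1=-6 // r0:16,r1:6,r2:1,r3:Add1,r4:-6

STATUS = VALUE 16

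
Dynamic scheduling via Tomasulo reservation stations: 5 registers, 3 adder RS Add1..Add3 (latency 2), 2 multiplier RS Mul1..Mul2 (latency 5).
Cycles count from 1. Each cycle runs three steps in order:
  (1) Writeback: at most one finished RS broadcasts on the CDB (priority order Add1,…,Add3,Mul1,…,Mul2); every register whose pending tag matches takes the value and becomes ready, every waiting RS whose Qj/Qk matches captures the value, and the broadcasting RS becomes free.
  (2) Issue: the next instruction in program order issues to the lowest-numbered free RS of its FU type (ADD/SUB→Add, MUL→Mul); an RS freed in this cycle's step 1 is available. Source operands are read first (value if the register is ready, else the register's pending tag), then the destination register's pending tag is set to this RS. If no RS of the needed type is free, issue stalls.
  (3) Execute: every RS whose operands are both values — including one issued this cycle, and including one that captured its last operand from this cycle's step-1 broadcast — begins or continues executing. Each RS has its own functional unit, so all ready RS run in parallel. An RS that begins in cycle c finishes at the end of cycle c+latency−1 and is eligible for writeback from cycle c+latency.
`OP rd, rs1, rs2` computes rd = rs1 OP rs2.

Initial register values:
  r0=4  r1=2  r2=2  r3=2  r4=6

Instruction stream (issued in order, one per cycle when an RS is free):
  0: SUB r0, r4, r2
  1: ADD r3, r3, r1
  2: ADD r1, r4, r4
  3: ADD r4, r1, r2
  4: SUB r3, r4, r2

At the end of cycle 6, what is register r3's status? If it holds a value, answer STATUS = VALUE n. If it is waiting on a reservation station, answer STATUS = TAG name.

  c1: issue SUB r0<-Add1  regs: r0:Add1,r1:2,r2:2,r3:2,r4:6
  c2: issue ADD r3<-Add2  regs: r0:Add1,r1:2,r2:2,r3:Add2,r4:6
  c3: CDB Add1=4; issue ADD r1<-Add1  regs: r0:4,r1:Add1,r2:2,r3:Add2,r4:6
  c4: CDB Add2=4; issue ADD r4<-Add2  regs: r0:4,r1:Add1,r2:2,r3:4,r4:Add2
  c5: CDB Add1=12; issue SUB r3<-Add1  regs: r0:4,r1:12,r2:2,r3:Add1,r4:Add2
  c6: -  regs: r0:4,r1:12,r2:2,r3:Add1,r4:Add2

STATUS = TAG Add1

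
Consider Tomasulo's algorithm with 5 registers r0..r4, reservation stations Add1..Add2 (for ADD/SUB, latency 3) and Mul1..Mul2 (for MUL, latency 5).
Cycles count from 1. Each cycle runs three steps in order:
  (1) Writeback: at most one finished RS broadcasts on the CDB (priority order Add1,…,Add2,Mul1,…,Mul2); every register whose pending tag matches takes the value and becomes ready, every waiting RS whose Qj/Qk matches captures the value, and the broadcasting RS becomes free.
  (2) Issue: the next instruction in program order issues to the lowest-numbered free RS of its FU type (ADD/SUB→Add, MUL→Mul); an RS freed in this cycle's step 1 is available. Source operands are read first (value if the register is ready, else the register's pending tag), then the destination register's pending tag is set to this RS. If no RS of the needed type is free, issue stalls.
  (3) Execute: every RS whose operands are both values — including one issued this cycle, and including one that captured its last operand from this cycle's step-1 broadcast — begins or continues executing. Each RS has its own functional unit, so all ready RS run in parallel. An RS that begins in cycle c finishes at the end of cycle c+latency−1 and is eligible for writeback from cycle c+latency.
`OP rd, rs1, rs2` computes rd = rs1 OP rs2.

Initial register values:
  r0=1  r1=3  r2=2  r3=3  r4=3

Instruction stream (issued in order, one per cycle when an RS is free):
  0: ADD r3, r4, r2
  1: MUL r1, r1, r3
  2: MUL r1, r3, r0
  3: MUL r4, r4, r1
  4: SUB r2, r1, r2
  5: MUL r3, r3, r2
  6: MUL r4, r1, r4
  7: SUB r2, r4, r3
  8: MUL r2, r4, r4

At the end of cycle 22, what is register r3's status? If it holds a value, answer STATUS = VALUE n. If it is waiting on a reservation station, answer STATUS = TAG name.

c1: issue ADD r3<-Add1 | r0:1,r1:3,r2:2,r3:Add1,r4:3
c2: issue MUL r1<-Mul1 | r0:1,r1:Mul1,r2:2,r3:Add1,r4:3
c3: issue MUL r1<-Mul2 | r0:1,r1:Mul2,r2:2,r3:Add1,r4:3
c4: CDB Add1=5; stall | r0:1,r1:Mul2,r2:2,r3:5,r4:3
c5: stall | r0:1,r1:Mul2,r2:2,r3:5,r4:3
c6: stall | r0:1,r1:Mul2,r2:2,r3:5,r4:3
c7: stall | r0:1,r1:Mul2,r2:2,r3:5,r4:3
c8: stall | r0:1,r1:Mul2,r2:2,r3:5,r4:3
c9: CDB Mul1=15; issue MUL r4<-Mul1 | r0:1,r1:Mul2,r2:2,r3:5,r4:Mul1
c10: CDB Mul2=5; issue SUB r2<-Add1 | r0:1,r1:5,r2:Add1,r3:5,r4:Mul1
c11: issue MUL r3<-Mul2 | r0:1,r1:5,r2:Add1,r3:Mul2,r4:Mul1
c12: stall | r0:1,r1:5,r2:Add1,r3:Mul2,r4:Mul1
c13: CDB Add1=3; stall | r0:1,r1:5,r2:3,r3:Mul2,r4:Mul1
c14: stall | r0:1,r1:5,r2:3,r3:Mul2,r4:Mul1
c15: CDB Mul1=15; issue MUL r4<-Mul1 | r0:1,r1:5,r2:3,r3:Mul2,r4:Mul1
c16: issue SUB r2<-Add1 | r0:1,r1:5,r2:Add1,r3:Mul2,r4:Mul1
c17: stall | r0:1,r1:5,r2:Add1,r3:Mul2,r4:Mul1
c18: CDB Mul2=15; issue MUL r2<-Mul2 | r0:1,r1:5,r2:Mul2,r3:15,r4:Mul1
c19: - | r0:1,r1:5,r2:Mul2,r3:15,r4:Mul1
c20: CDB Mul1=75 | r0:1,r1:5,r2:Mul2,r3:15,r4:75
c21: - | r0:1,r1:5,r2:Mul2,r3:15,r4:75
c22: - | r0:1,r1:5,r2:Mul2,r3:15,r4:75

STATUS = VALUE 15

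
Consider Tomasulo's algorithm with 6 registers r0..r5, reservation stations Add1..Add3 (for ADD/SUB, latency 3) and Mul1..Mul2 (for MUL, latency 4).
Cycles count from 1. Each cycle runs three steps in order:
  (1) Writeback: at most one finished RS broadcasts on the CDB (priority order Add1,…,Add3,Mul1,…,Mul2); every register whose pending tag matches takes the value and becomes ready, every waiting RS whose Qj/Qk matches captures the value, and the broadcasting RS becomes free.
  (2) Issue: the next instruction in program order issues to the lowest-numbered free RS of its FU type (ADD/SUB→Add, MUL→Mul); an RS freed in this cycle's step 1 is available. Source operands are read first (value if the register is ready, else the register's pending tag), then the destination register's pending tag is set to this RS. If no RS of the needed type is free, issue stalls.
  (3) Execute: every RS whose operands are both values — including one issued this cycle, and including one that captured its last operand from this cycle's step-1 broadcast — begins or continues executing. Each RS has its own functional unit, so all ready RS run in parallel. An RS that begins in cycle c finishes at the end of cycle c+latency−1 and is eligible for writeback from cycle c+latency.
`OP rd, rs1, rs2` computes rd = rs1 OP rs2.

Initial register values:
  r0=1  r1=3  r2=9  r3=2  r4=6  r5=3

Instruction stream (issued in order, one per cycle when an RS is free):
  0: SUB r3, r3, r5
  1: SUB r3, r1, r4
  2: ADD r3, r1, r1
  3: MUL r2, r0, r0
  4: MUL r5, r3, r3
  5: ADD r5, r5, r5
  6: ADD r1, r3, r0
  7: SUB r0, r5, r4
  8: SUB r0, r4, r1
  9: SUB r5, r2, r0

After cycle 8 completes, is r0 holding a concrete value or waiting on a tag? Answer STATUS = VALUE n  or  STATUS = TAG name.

  c1: issue SUB r3<-Add1  regs: r0:1,r1:3,r2:9,r3:Add1,r4:6,r5:3
  c2: issue SUB r3<-Add2  regs: r0:1,r1:3,r2:9,r3:Add2,r4:6,r5:3
  c3: issue ADD r3<-Add3  regs: r0:1,r1:3,r2:9,r3:Add3,r4:6,r5:3
  c4: CDB Add1=-1; issue MUL r2<-Mul1  regs: r0:1,r1:3,r2:Mul1,r3:Add3,r4:6,r5:3
  c5: CDB Add2=-3; issue MUL r5<-Mul2  regs: r0:1,r1:3,r2:Mul1,r3:Add3,r4:6,r5:Mul2
  c6: CDB Add3=6; issue ADD r5<-Add1  regs: r0:1,r1:3,r2:Mul1,r3:6,r4:6,r5:Add1
  c7: issue ADD r1<-Add2  regs: r0:1,r1:Add2,r2:Mul1,r3:6,r4:6,r5:Add1
  c8: CDB Mul1=1; issue SUB r0<-Add3  regs: r0:Add3,r1:Add2,r2:1,r3:6,r4:6,r5:Add1

STATUS = TAG Add3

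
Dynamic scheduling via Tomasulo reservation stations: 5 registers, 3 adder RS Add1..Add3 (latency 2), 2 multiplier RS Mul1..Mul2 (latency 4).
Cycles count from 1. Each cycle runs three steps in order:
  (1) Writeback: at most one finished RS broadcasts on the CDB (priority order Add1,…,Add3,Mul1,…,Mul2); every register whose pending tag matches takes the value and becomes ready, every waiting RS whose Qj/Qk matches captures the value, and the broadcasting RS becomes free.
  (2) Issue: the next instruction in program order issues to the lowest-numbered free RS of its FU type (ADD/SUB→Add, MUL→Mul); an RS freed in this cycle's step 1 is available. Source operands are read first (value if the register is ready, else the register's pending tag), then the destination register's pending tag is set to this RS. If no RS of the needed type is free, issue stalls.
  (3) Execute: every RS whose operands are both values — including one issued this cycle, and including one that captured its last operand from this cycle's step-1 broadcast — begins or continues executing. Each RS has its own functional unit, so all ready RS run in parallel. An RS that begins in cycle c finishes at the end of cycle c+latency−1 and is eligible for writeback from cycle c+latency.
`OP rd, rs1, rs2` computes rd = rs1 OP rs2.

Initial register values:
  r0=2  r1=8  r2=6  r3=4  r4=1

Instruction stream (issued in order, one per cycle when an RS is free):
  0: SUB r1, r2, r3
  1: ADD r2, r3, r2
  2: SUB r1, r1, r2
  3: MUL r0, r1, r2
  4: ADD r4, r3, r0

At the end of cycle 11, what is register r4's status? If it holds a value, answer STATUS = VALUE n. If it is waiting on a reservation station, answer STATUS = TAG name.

cycle 1: issue SUB r1<-Add1 // r0:2,r1:Add1,r2:6,r3:4,r4:1
cycle 2: issue ADD r2<-Add2 // r0:2,r1:Add1,r2:Add2,r3:4,r4:1
cycle 3: CDB Add1=2; issue SUB r1<-Add1 // r0:2,r1:Add1,r2:Add2,r3:4,r4:1
cycle 4: CDB Add2=10; issue MUL r0<-Mul1 // r0:Mul1,r1:Add1,r2:10,r3:4,r4:1
cycle 5: issue ADD r4<-Add2 // r0:Mul1,r1:Add1,r2:10,r3:4,r4:Add2
cycle 6: CDB Add1=-8 // r0:Mul1,r1:-8,r2:10,r3:4,r4:Add2
cycle 7: - // r0:Mul1,r1:-8,r2:10,r3:4,r4:Add2
cycle 8: - // r0:Mul1,r1:-8,r2:10,r3:4,r4:Add2
cycle 9: - // r0:Mul1,r1:-8,r2:10,r3:4,r4:Add2
cycle 10: CDB Mul1=-80 // r0:-80,r1:-8,r2:10,r3:4,r4:Add2
cycle 11: - // r0:-80,r1:-8,r2:10,r3:4,r4:Add2

STATUS = TAG Add2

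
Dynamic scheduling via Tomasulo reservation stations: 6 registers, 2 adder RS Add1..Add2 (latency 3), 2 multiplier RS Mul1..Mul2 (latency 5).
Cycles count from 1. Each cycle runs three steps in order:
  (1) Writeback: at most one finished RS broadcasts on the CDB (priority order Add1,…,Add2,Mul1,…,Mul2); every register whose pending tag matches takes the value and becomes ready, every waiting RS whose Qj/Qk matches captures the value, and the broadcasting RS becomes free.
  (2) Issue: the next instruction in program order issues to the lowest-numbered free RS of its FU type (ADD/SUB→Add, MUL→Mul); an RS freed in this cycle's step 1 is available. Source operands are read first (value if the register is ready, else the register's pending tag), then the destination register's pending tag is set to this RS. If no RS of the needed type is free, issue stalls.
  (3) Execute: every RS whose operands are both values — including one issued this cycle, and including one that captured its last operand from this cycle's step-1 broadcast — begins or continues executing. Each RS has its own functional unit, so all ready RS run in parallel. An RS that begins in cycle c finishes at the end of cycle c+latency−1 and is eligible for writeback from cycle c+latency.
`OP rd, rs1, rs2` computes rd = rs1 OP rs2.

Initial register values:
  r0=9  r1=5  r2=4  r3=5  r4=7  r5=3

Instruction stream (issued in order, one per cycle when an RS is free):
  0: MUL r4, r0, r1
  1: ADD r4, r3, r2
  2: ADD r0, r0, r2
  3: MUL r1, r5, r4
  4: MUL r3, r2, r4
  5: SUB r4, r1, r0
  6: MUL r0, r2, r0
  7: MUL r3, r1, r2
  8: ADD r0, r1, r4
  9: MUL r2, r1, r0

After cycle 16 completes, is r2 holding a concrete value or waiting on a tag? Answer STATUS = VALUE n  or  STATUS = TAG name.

cycle 1: issue MUL r4<-Mul1 // r0:9,r1:5,r2:4,r3:5,r4:Mul1,r5:3
cycle 2: issue ADD r4<-Add1 // r0:9,r1:5,r2:4,r3:5,r4:Add1,r5:3
cycle 3: issue ADD r0<-Add2 // r0:Add2,r1:5,r2:4,r3:5,r4:Add1,r5:3
cycle 4: issue MUL r1<-Mul2 // r0:Add2,r1:Mul2,r2:4,r3:5,r4:Add1,r5:3
cycle 5: CDB Add1=9; stall // r0:Add2,r1:Mul2,r2:4,r3:5,r4:9,r5:3
cycle 6: CDB Add2=13; stall // r0:13,r1:Mul2,r2:4,r3:5,r4:9,r5:3
cycle 7: CDB Mul1=45; issue MUL r3<-Mul1 // r0:13,r1:Mul2,r2:4,r3:Mul1,r4:9,r5:3
cycle 8: issue SUB r4<-Add1 // r0:13,r1:Mul2,r2:4,r3:Mul1,r4:Add1,r5:3
cycle 9: stall // r0:13,r1:Mul2,r2:4,r3:Mul1,r4:Add1,r5:3
cycle 10: CDB Mul2=27; issue MUL r0<-Mul2 // r0:Mul2,r1:27,r2:4,r3:Mul1,r4:Add1,r5:3
cycle 11: stall // r0:Mul2,r1:27,r2:4,r3:Mul1,r4:Add1,r5:3
cycle 12: CDB Mul1=36; issue MUL r3<-Mul1 // r0:Mul2,r1:27,r2:4,r3:Mul1,r4:Add1,r5:3
cycle 13: CDB Add1=14; issue ADD r0<-Add1 // r0:Add1,r1:27,r2:4,r3:Mul1,r4:14,r5:3
cycle 14: stall // r0:Add1,r1:27,r2:4,r3:Mul1,r4:14,r5:3
cycle 15: CDB Mul2=52; issue MUL r2<-Mul2 // r0:Add1,r1:27,r2:Mul2,r3:Mul1,r4:14,r5:3
cycle 16: CDB Add1=41 // r0:41,r1:27,r2:Mul2,r3:Mul1,r4:14,r5:3

STATUS = TAG Mul2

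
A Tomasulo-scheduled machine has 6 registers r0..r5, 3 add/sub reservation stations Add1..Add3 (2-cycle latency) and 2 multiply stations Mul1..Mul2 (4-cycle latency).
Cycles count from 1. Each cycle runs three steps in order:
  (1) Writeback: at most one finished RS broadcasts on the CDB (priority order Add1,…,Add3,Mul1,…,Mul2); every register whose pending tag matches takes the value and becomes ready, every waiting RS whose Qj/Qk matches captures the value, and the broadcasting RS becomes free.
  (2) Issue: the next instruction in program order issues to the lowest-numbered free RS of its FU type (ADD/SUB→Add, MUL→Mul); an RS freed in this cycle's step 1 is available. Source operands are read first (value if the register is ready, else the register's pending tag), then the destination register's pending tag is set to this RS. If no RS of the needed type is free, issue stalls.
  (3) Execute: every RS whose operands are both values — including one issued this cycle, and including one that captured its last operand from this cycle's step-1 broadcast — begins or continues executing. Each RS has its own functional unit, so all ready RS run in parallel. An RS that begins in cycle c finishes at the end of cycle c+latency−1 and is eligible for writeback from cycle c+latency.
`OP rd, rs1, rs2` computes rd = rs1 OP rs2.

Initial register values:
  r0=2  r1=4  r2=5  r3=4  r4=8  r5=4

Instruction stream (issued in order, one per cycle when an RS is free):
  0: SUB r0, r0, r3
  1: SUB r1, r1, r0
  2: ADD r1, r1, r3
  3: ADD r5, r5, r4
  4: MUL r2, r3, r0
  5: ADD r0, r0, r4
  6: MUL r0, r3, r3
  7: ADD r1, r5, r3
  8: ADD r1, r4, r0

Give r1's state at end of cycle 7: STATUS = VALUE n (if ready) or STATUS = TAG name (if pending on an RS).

  c1: issue SUB r0<-Add1  regs: r0:Add1,r1:4,r2:5,r3:4,r4:8,r5:4
  c2: issue SUB r1<-Add2  regs: r0:Add1,r1:Add2,r2:5,r3:4,r4:8,r5:4
  c3: CDB Add1=-2; issue ADD r1<-Add1  regs: r0:-2,r1:Add1,r2:5,r3:4,r4:8,r5:4
  c4: issue ADD r5<-Add3  regs: r0:-2,r1:Add1,r2:5,r3:4,r4:8,r5:Add3
  c5: CDB Add2=6; issue MUL r2<-Mul1  regs: r0:-2,r1:Add1,r2:Mul1,r3:4,r4:8,r5:Add3
  c6: CDB Add3=12; issue ADD r0<-Add2  regs: r0:Add2,r1:Add1,r2:Mul1,r3:4,r4:8,r5:12
  c7: CDB Add1=10; issue MUL r0<-Mul2  regs: r0:Mul2,r1:10,r2:Mul1,r3:4,r4:8,r5:12

STATUS = VALUE 10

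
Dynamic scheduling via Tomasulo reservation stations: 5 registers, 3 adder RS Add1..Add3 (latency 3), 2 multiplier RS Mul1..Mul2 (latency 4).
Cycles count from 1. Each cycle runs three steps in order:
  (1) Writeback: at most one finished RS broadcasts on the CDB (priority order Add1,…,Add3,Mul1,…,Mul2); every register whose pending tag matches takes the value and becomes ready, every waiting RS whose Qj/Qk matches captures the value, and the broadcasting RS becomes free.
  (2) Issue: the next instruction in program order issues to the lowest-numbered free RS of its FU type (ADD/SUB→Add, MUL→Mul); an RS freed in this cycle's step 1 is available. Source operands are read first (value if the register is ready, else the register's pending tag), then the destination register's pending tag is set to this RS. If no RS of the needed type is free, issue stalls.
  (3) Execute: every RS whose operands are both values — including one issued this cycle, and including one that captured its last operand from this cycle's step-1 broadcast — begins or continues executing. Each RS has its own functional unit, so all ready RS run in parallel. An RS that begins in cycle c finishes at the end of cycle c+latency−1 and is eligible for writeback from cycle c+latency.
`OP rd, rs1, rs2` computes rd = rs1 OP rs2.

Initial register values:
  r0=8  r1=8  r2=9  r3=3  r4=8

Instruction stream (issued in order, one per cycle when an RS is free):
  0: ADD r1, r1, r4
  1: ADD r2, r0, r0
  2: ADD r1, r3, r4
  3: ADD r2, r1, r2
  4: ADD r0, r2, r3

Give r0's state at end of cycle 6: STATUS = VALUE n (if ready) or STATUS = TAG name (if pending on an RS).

c1: issue ADD r1<-Add1 | r0:8,r1:Add1,r2:9,r3:3,r4:8
c2: issue ADD r2<-Add2 | r0:8,r1:Add1,r2:Add2,r3:3,r4:8
c3: issue ADD r1<-Add3 | r0:8,r1:Add3,r2:Add2,r3:3,r4:8
c4: CDB Add1=16; issue ADD r2<-Add1 | r0:8,r1:Add3,r2:Add1,r3:3,r4:8
c5: CDB Add2=16; issue ADD r0<-Add2 | r0:Add2,r1:Add3,r2:Add1,r3:3,r4:8
c6: CDB Add3=11 | r0:Add2,r1:11,r2:Add1,r3:3,r4:8

STATUS = TAG Add2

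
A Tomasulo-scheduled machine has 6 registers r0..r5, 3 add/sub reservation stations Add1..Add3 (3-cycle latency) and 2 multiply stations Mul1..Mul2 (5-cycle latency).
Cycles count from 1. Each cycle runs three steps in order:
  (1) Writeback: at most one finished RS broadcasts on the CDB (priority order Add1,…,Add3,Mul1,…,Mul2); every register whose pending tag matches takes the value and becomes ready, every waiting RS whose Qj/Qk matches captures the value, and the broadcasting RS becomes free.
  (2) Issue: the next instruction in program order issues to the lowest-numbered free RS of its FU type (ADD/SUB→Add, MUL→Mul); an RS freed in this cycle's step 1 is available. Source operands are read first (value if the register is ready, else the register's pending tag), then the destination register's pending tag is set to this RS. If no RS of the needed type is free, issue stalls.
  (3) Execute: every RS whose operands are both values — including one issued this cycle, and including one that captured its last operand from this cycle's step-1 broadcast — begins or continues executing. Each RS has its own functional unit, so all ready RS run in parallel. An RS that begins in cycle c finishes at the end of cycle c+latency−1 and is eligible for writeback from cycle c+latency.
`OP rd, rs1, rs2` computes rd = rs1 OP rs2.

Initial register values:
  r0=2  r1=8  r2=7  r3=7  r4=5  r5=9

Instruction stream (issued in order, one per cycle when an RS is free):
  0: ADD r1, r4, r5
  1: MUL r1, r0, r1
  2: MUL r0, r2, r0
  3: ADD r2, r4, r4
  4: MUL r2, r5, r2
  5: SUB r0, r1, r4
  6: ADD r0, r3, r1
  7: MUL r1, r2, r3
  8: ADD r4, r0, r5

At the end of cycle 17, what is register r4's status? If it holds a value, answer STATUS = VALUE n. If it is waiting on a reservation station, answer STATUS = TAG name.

cycle 1: issue ADD r1<-Add1 // r0:2,r1:Add1,r2:7,r3:7,r4:5,r5:9
cycle 2: issue MUL r1<-Mul1 // r0:2,r1:Mul1,r2:7,r3:7,r4:5,r5:9
cycle 3: issue MUL r0<-Mul2 // r0:Mul2,r1:Mul1,r2:7,r3:7,r4:5,r5:9
cycle 4: CDB Add1=14; issue ADD r2<-Add1 // r0:Mul2,r1:Mul1,r2:Add1,r3:7,r4:5,r5:9
cycle 5: stall // r0:Mul2,r1:Mul1,r2:Add1,r3:7,r4:5,r5:9
cycle 6: stall // r0:Mul2,r1:Mul1,r2:Add1,r3:7,r4:5,r5:9
cycle 7: CDB Add1=10; stall // r0:Mul2,r1:Mul1,r2:10,r3:7,r4:5,r5:9
cycle 8: CDB Mul2=14; issue MUL r2<-Mul2 // r0:14,r1:Mul1,r2:Mul2,r3:7,r4:5,r5:9
cycle 9: CDB Mul1=28; issue SUB r0<-Add1 // r0:Add1,r1:28,r2:Mul2,r3:7,r4:5,r5:9
cycle 10: issue ADD r0<-Add2 // r0:Add2,r1:28,r2:Mul2,r3:7,r4:5,r5:9
cycle 11: issue MUL r1<-Mul1 // r0:Add2,r1:Mul1,r2:Mul2,r3:7,r4:5,r5:9
cycle 12: CDB Add1=23; issue ADD r4<-Add1 // r0:Add2,r1:Mul1,r2:Mul2,r3:7,r4:Add1,r5:9
cycle 13: CDB Add2=35 // r0:35,r1:Mul1,r2:Mul2,r3:7,r4:Add1,r5:9
cycle 14: CDB Mul2=90 // r0:35,r1:Mul1,r2:90,r3:7,r4:Add1,r5:9
cycle 15: - // r0:35,r1:Mul1,r2:90,r3:7,r4:Add1,r5:9
cycle 16: CDB Add1=44 // r0:35,r1:Mul1,r2:90,r3:7,r4:44,r5:9
cycle 17: - // r0:35,r1:Mul1,r2:90,r3:7,r4:44,r5:9

STATUS = VALUE 44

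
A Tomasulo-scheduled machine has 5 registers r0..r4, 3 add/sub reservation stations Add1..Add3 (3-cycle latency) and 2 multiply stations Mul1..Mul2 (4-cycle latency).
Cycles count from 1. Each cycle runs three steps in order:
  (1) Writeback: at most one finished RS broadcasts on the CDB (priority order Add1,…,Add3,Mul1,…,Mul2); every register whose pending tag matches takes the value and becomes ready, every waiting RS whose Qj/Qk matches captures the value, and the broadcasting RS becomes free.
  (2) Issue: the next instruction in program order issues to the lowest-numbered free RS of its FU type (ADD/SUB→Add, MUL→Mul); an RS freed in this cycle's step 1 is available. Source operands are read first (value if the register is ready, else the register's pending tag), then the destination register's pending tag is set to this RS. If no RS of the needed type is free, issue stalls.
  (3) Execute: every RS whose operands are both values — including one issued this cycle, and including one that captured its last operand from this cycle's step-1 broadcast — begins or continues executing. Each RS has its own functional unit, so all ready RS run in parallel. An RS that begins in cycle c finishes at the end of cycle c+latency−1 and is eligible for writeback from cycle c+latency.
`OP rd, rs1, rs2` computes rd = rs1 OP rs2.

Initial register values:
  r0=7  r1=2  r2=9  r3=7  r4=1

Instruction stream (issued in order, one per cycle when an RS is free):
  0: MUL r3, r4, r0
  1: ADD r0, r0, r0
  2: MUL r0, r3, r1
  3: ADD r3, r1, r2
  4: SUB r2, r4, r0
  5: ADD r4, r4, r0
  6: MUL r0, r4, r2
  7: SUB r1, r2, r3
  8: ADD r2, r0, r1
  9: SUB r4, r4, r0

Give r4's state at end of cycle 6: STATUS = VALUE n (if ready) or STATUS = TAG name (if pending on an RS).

STATUS = TAG Add3

c1: issue MUL r3<-Mul1 | r0:7,r1:2,r2:9,r3:Mul1,r4:1
c2: issue ADD r0<-Add1 | r0:Add1,r1:2,r2:9,r3:Mul1,r4:1
c3: issue MUL r0<-Mul2 | r0:Mul2,r1:2,r2:9,r3:Mul1,r4:1
c4: issue ADD r3<-Add2 | r0:Mul2,r1:2,r2:9,r3:Add2,r4:1
c5: CDB Add1=14; issue SUB r2<-Add1 | r0:Mul2,r1:2,r2:Add1,r3:Add2,r4:1
c6: CDB Mul1=7; issue ADD r4<-Add3 | r0:Mul2,r1:2,r2:Add1,r3:Add2,r4:Add3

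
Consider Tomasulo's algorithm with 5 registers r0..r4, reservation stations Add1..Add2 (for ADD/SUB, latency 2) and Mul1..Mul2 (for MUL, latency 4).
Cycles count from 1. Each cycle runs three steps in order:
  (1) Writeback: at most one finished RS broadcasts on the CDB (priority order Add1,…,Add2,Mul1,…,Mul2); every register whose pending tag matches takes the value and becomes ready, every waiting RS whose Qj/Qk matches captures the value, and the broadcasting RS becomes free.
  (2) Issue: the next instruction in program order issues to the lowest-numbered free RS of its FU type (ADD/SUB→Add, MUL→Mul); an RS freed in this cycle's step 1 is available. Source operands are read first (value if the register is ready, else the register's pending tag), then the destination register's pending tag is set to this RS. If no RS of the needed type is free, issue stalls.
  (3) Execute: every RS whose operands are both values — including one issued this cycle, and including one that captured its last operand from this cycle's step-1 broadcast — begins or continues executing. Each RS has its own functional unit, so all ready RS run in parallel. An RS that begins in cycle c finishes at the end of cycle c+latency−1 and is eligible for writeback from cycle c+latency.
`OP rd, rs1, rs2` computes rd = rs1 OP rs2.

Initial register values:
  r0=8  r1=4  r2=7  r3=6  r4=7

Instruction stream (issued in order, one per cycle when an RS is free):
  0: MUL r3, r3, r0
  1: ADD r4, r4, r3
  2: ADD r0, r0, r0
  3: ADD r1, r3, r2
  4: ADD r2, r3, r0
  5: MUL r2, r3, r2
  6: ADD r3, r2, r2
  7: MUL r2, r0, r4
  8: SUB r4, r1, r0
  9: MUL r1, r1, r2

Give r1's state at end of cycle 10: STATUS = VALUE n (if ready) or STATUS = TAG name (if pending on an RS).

STATUS = VALUE 55

  c1: issue MUL r3<-Mul1  regs: r0:8,r1:4,r2:7,r3:Mul1,r4:7
  c2: issue ADD r4<-Add1  regs: r0:8,r1:4,r2:7,r3:Mul1,r4:Add1
  c3: issue ADD r0<-Add2  regs: r0:Add2,r1:4,r2:7,r3:Mul1,r4:Add1
  c4: stall  regs: r0:Add2,r1:4,r2:7,r3:Mul1,r4:Add1
  c5: CDB Add2=16; issue ADD r1<-Add2  regs: r0:16,r1:Add2,r2:7,r3:Mul1,r4:Add1
  c6: CDB Mul1=48; stall  regs: r0:16,r1:Add2,r2:7,r3:48,r4:Add1
  c7: stall  regs: r0:16,r1:Add2,r2:7,r3:48,r4:Add1
  c8: CDB Add1=55; issue ADD r2<-Add1  regs: r0:16,r1:Add2,r2:Add1,r3:48,r4:55
  c9: CDB Add2=55; issue MUL r2<-Mul1  regs: r0:16,r1:55,r2:Mul1,r3:48,r4:55
  c10: CDB Add1=64; issue ADD r3<-Add1  regs: r0:16,r1:55,r2:Mul1,r3:Add1,r4:55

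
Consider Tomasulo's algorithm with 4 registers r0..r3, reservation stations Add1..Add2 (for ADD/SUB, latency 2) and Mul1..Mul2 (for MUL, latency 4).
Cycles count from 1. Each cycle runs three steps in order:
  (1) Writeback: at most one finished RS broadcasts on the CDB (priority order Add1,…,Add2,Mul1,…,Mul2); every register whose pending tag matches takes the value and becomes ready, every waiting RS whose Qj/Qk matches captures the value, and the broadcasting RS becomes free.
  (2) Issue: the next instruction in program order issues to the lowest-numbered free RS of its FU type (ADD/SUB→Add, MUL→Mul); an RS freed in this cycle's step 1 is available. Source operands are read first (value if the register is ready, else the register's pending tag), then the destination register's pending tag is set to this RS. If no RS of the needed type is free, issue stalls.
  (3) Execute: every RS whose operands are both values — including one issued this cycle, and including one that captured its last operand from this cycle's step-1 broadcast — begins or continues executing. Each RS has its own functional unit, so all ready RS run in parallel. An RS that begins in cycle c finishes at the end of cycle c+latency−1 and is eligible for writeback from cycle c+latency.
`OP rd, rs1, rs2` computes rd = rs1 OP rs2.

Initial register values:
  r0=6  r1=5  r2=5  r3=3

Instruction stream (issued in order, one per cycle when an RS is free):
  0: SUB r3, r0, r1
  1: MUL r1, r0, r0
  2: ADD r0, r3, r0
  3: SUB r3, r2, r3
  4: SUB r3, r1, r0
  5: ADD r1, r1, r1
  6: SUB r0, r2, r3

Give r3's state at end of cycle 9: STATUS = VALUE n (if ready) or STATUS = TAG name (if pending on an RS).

c1: issue SUB r3<-Add1 | r0:6,r1:5,r2:5,r3:Add1
c2: issue MUL r1<-Mul1 | r0:6,r1:Mul1,r2:5,r3:Add1
c3: CDB Add1=1; issue ADD r0<-Add1 | r0:Add1,r1:Mul1,r2:5,r3:1
c4: issue SUB r3<-Add2 | r0:Add1,r1:Mul1,r2:5,r3:Add2
c5: CDB Add1=7; issue SUB r3<-Add1 | r0:7,r1:Mul1,r2:5,r3:Add1
c6: CDB Add2=4; issue ADD r1<-Add2 | r0:7,r1:Add2,r2:5,r3:Add1
c7: CDB Mul1=36; stall | r0:7,r1:Add2,r2:5,r3:Add1
c8: stall | r0:7,r1:Add2,r2:5,r3:Add1
c9: CDB Add1=29; issue SUB r0<-Add1 | r0:Add1,r1:Add2,r2:5,r3:29

STATUS = VALUE 29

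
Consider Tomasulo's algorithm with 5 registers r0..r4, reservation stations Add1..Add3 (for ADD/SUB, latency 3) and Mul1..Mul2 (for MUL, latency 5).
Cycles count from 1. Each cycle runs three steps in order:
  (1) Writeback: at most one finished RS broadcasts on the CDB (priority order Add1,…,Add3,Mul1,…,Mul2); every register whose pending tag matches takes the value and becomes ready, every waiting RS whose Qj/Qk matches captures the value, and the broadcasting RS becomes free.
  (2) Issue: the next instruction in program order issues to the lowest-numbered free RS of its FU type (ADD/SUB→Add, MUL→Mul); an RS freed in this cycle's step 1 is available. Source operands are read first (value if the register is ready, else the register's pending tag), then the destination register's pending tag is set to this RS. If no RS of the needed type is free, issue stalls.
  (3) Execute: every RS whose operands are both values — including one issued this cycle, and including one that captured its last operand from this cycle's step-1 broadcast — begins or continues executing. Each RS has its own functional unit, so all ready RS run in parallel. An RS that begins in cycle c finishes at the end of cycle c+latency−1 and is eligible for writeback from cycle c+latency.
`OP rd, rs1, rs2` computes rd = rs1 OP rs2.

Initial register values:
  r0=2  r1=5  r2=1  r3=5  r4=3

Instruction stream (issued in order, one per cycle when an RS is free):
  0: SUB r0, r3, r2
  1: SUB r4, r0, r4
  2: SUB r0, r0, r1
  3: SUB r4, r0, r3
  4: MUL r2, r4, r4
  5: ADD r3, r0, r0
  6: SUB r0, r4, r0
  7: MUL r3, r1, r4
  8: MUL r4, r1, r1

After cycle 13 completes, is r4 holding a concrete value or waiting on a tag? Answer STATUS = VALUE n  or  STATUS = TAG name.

STATUS = VALUE -6

cycle 1: issue SUB r0<-Add1 // r0:Add1,r1:5,r2:1,r3:5,r4:3
cycle 2: issue SUB r4<-Add2 // r0:Add1,r1:5,r2:1,r3:5,r4:Add2
cycle 3: issue SUB r0<-Add3 // r0:Add3,r1:5,r2:1,r3:5,r4:Add2
cycle 4: CDB Add1=4; issue SUB r4<-Add1 // r0:Add3,r1:5,r2:1,r3:5,r4:Add1
cycle 5: issue MUL r2<-Mul1 // r0:Add3,r1:5,r2:Mul1,r3:5,r4:Add1
cycle 6: stall // r0:Add3,r1:5,r2:Mul1,r3:5,r4:Add1
cycle 7: CDB Add2=1; issue ADD r3<-Add2 // r0:Add3,r1:5,r2:Mul1,r3:Add2,r4:Add1
cycle 8: CDB Add3=-1; issue SUB r0<-Add3 // r0:Add3,r1:5,r2:Mul1,r3:Add2,r4:Add1
cycle 9: issue MUL r3<-Mul2 // r0:Add3,r1:5,r2:Mul1,r3:Mul2,r4:Add1
cycle 10: stall // r0:Add3,r1:5,r2:Mul1,r3:Mul2,r4:Add1
cycle 11: CDB Add1=-6; stall // r0:Add3,r1:5,r2:Mul1,r3:Mul2,r4:-6
cycle 12: CDB Add2=-2; stall // r0:Add3,r1:5,r2:Mul1,r3:Mul2,r4:-6
cycle 13: stall // r0:Add3,r1:5,r2:Mul1,r3:Mul2,r4:-6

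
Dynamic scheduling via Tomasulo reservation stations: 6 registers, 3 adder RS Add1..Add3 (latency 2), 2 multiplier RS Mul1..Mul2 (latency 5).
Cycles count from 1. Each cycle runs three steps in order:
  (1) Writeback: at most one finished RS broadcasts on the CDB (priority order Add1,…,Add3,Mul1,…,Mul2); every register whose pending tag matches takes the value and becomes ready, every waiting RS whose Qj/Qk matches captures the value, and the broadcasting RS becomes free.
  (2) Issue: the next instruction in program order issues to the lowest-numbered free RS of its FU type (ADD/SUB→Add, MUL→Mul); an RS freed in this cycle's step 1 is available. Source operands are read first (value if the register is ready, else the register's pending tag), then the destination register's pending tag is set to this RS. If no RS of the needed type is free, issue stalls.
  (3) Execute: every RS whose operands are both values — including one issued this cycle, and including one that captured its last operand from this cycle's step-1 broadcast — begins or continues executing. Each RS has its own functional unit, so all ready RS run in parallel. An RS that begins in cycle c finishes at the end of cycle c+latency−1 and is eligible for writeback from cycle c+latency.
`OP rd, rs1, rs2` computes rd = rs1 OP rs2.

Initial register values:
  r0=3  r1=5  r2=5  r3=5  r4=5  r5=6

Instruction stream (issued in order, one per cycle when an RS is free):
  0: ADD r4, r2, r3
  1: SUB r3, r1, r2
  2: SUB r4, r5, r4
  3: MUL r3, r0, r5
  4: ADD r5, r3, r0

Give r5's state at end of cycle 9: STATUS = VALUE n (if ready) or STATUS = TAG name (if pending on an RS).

c1: issue ADD r4<-Add1 | r0:3,r1:5,r2:5,r3:5,r4:Add1,r5:6
c2: issue SUB r3<-Add2 | r0:3,r1:5,r2:5,r3:Add2,r4:Add1,r5:6
c3: CDB Add1=10; issue SUB r4<-Add1 | r0:3,r1:5,r2:5,r3:Add2,r4:Add1,r5:6
c4: CDB Add2=0; issue MUL r3<-Mul1 | r0:3,r1:5,r2:5,r3:Mul1,r4:Add1,r5:6
c5: CDB Add1=-4; issue ADD r5<-Add1 | r0:3,r1:5,r2:5,r3:Mul1,r4:-4,r5:Add1
c6: - | r0:3,r1:5,r2:5,r3:Mul1,r4:-4,r5:Add1
c7: - | r0:3,r1:5,r2:5,r3:Mul1,r4:-4,r5:Add1
c8: - | r0:3,r1:5,r2:5,r3:Mul1,r4:-4,r5:Add1
c9: CDB Mul1=18 | r0:3,r1:5,r2:5,r3:18,r4:-4,r5:Add1

STATUS = TAG Add1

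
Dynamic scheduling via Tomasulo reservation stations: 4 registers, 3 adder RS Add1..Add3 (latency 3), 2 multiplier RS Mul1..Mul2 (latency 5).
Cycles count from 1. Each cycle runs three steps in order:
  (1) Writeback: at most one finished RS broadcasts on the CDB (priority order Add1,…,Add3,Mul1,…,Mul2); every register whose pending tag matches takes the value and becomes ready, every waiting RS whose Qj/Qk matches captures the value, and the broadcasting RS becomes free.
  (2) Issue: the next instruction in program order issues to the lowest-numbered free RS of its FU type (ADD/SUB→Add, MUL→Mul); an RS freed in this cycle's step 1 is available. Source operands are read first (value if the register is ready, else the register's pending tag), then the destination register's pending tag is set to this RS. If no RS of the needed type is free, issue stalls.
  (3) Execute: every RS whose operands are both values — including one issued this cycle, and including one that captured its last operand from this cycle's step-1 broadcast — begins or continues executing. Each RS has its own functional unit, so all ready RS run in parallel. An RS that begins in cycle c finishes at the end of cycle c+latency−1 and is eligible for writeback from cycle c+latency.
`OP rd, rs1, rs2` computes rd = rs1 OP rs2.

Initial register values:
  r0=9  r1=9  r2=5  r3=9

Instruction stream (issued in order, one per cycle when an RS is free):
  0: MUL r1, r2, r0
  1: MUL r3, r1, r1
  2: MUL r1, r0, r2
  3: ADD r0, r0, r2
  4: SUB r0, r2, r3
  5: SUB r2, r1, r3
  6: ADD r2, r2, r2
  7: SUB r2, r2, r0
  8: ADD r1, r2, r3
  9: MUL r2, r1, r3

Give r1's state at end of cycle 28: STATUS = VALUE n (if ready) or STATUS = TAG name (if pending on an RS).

STATUS = VALUE 85

  c1: issue MUL r1<-Mul1  regs: r0:9,r1:Mul1,r2:5,r3:9
  c2: issue MUL r3<-Mul2  regs: r0:9,r1:Mul1,r2:5,r3:Mul2
  c3: stall  regs: r0:9,r1:Mul1,r2:5,r3:Mul2
  c4: stall  regs: r0:9,r1:Mul1,r2:5,r3:Mul2
  c5: stall  regs: r0:9,r1:Mul1,r2:5,r3:Mul2
  c6: CDB Mul1=45; issue MUL r1<-Mul1  regs: r0:9,r1:Mul1,r2:5,r3:Mul2
  c7: issue ADD r0<-Add1  regs: r0:Add1,r1:Mul1,r2:5,r3:Mul2
  c8: issue SUB r0<-Add2  regs: r0:Add2,r1:Mul1,r2:5,r3:Mul2
  c9: issue SUB r2<-Add3  regs: r0:Add2,r1:Mul1,r2:Add3,r3:Mul2
  c10: CDB Add1=14; issue ADD r2<-Add1  regs: r0:Add2,r1:Mul1,r2:Add1,r3:Mul2
  c11: CDB Mul1=45; stall  regs: r0:Add2,r1:45,r2:Add1,r3:Mul2
  c12: CDB Mul2=2025; stall  regs: r0:Add2,r1:45,r2:Add1,r3:2025
  c13: stall  regs: r0:Add2,r1:45,r2:Add1,r3:2025
  c14: stall  regs: r0:Add2,r1:45,r2:Add1,r3:2025
  c15: CDB Add2=-2020; issue SUB r2<-Add2  regs: r0:-2020,r1:45,r2:Add2,r3:2025
  c16: CDB Add3=-1980; issue ADD r1<-Add3  regs: r0:-2020,r1:Add3,r2:Add2,r3:2025
  c17: issue MUL r2<-Mul1  regs: r0:-2020,r1:Add3,r2:Mul1,r3:2025
  c18: -  regs: r0:-2020,r1:Add3,r2:Mul1,r3:2025
  c19: CDB Add1=-3960  regs: r0:-2020,r1:Add3,r2:Mul1,r3:2025
  c20: -  regs: r0:-2020,r1:Add3,r2:Mul1,r3:2025
  c21: -  regs: r0:-2020,r1:Add3,r2:Mul1,r3:2025
  c22: CDB Add2=-1940  regs: r0:-2020,r1:Add3,r2:Mul1,r3:2025
  c23: -  regs: r0:-2020,r1:Add3,r2:Mul1,r3:2025
  c24: -  regs: r0:-2020,r1:Add3,r2:Mul1,r3:2025
  c25: CDB Add3=85  regs: r0:-2020,r1:85,r2:Mul1,r3:2025
  c26: -  regs: r0:-2020,r1:85,r2:Mul1,r3:2025
  c27: -  regs: r0:-2020,r1:85,r2:Mul1,r3:2025
  c28: -  regs: r0:-2020,r1:85,r2:Mul1,r3:2025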